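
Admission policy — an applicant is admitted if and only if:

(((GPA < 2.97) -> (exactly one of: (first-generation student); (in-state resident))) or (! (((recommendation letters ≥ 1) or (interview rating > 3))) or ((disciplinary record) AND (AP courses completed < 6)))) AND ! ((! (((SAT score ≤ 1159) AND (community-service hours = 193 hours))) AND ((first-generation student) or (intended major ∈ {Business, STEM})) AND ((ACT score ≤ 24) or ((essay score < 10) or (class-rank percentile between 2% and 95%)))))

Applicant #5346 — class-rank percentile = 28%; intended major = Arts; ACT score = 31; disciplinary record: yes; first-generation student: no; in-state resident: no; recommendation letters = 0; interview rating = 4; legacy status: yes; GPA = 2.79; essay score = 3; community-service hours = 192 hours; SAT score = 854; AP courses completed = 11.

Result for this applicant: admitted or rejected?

Rejected

Atomic conditions:
  GPA < 2.97: 2.79 < 2.97 is true
  first-generation student: no → false
  in-state resident: no → false
  recommendation letters ≥ 1: 0 ≥ 1 is false
  interview rating > 3: 4 > 3 is true
  disciplinary record: yes → true
  AP courses completed < 6: 11 < 6 is false
  SAT score ≤ 1159: 854 ≤ 1159 is true
  community-service hours = 193 hours: 192 == 193 is false
  intended major ∈ {Business, STEM}: Arts is not in the set → false
  ACT score ≤ 24: 31 ≤ 24 is false
  essay score < 10: 3 < 10 is true
  class-rank percentile between 2% and 95%: 28 in [2, 95] is true
Combine:
[1.1.2] exactly-one(false, false) = false
[1.1] true → false = false
[1.2.1.1] false OR true = true
[1.2.1] NOT true = false
[1.2.2] true AND false = false
[1.2] false OR false = false
[1] false OR false = false
[2.1.1.1] true AND false = false
[2.1.1] NOT false = true
[2.1.2] false OR false = false
[2.1.3.2] true OR true = true
[2.1.3] false OR true = true
[2.1] true AND false AND true = false
[2] NOT false = true
[root] false AND true = false
Overall: false → rejected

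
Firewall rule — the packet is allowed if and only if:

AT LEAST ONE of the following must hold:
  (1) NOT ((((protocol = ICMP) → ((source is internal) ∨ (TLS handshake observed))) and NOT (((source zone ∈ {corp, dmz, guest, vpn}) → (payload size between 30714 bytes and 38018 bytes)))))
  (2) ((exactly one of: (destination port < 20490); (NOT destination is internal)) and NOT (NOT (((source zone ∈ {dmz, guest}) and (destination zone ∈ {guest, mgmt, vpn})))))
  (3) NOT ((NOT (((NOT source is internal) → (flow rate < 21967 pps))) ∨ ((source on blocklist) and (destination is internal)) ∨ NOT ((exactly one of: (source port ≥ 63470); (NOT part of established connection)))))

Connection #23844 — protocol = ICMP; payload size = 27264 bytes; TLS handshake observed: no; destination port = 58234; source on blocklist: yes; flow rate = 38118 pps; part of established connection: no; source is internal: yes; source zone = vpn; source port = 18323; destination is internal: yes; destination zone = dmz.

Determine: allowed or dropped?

Dropped

Atomic conditions:
  protocol = ICMP: ICMP == ICMP is true
  source is internal: yes → true
  TLS handshake observed: no → false
  source zone ∈ {corp, dmz, guest, vpn}: vpn is in the set → true
  payload size between 30714 bytes and 38018 bytes: 27264 in [30714, 38018] is false
  destination port < 20490: 58234 < 20490 is false
  NOT destination is internal: yes → false
  source zone ∈ {dmz, guest}: vpn is not in the set → false
  destination zone ∈ {guest, mgmt, vpn}: dmz is not in the set → false
  NOT source is internal: yes → false
  flow rate < 21967 pps: 38118 < 21967 is false
  source on blocklist: yes → true
  destination is internal: yes → true
  source port ≥ 63470: 18323 ≥ 63470 is false
  NOT part of established connection: no → true
Combine:
[1.1.1.2] true OR false = true
[1.1.1] true → true = true
[1.1.2.1] true → false = false
[1.1.2] NOT false = true
[1.1] true AND true = true
[1] NOT true = false
[2.1] exactly-one(false, false) = false
[2.2.1.1] false AND false = false
[2.2.1] NOT false = true
[2.2] NOT true = false
[2] false AND false = false
[3.1.1.1] false → false (antecedent false ⇒ implication holds) = true
[3.1.1] NOT true = false
[3.1.2] true AND true = true
[3.1.3.1] exactly-one(false, true) = true
[3.1.3] NOT true = false
[3.1] false OR true OR false = true
[3] NOT true = false
[root] false OR false OR false = false
Overall: false → dropped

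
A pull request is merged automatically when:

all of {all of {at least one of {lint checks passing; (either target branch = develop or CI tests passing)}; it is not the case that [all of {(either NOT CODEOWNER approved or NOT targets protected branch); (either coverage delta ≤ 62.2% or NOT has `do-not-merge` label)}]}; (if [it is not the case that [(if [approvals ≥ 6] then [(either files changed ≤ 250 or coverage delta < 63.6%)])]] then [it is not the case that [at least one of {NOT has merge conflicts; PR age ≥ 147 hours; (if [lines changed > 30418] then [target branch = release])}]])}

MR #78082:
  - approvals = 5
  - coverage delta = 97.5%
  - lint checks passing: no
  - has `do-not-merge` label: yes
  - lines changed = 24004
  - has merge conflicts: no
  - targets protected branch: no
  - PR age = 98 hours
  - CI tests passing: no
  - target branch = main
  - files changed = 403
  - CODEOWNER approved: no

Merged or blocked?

Atomic conditions:
  lint checks passing: no → false
  target branch = develop: main == develop is false
  CI tests passing: no → false
  NOT CODEOWNER approved: no → true
  NOT targets protected branch: no → true
  coverage delta ≤ 62.2%: 97.5 ≤ 62.2 is false
  NOT has `do-not-merge` label: yes → false
  approvals ≥ 6: 5 ≥ 6 is false
  files changed ≤ 250: 403 ≤ 250 is false
  coverage delta < 63.6%: 97.5 < 63.6 is false
  NOT has merge conflicts: no → true
  PR age ≥ 147 hours: 98 ≥ 147 is false
  lines changed > 30418: 24004 > 30418 is false
  target branch = release: main == release is false
Combine:
[1.1.2] false OR false = false
[1.1] false OR false = false
[1.2.1.1] true OR true = true
[1.2.1.2] false OR false = false
[1.2.1] true AND false = false
[1.2] NOT false = true
[1] false AND true = false
[2.1.1.2] false OR false = false
[2.1.1] false → false (antecedent false ⇒ implication holds) = true
[2.1] NOT true = false
[2.2.1.3] false → false (antecedent false ⇒ implication holds) = true
[2.2.1] true OR false OR true = true
[2.2] NOT true = false
[2] false → false (antecedent false ⇒ implication holds) = true
[root] false AND true = false
Overall: false → blocked

Blocked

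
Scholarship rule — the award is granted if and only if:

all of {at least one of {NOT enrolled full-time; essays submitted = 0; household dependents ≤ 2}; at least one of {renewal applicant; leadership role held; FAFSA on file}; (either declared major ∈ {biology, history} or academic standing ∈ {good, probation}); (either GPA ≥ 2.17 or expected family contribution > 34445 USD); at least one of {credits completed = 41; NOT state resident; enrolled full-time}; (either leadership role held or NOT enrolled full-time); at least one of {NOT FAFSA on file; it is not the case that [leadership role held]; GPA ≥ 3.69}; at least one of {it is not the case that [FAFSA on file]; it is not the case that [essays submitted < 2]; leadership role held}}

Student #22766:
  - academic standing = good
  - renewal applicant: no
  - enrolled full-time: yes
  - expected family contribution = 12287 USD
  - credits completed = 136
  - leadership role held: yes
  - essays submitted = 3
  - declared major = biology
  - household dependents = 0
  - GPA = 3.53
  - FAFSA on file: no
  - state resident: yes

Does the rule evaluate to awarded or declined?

Awarded

Atomic conditions:
  NOT enrolled full-time: yes → false
  essays submitted = 0: 3 == 0 is false
  household dependents ≤ 2: 0 ≤ 2 is true
  renewal applicant: no → false
  leadership role held: yes → true
  FAFSA on file: no → false
  declared major ∈ {biology, history}: biology is in the set → true
  academic standing ∈ {good, probation}: good is in the set → true
  GPA ≥ 2.17: 3.53 ≥ 2.17 is true
  expected family contribution > 34445 USD: 12287 > 34445 is false
  credits completed = 41: 136 == 41 is false
  NOT state resident: yes → false
  enrolled full-time: yes → true
  NOT FAFSA on file: no → true
  GPA ≥ 3.69: 3.53 ≥ 3.69 is false
  essays submitted < 2: 3 < 2 is false
Combine:
[1] false OR false OR true = true
[2] false OR true OR false = true
[3] true OR true = true
[4] true OR false = true
[5] false OR false OR true = true
[6] true OR false = true
[7.2] NOT true = false
[7] true OR false OR false = true
[8.1] NOT false = true
[8.2] NOT false = true
[8] true OR true OR true = true
[root] true AND true AND true AND true AND true AND true AND true AND true = true
Overall: true → awarded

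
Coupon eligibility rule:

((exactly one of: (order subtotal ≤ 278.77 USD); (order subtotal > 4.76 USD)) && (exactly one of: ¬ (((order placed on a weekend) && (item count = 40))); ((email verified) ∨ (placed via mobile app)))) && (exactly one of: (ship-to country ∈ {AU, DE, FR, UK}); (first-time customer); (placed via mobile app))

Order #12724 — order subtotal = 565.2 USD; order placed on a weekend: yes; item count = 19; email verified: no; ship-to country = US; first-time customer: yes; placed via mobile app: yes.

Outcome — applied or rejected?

Rejected

Atomic conditions:
  order subtotal ≤ 278.77 USD: 565.2 ≤ 278.77 is false
  order subtotal > 4.76 USD: 565.2 > 4.76 is true
  order placed on a weekend: yes → true
  item count = 40: 19 == 40 is false
  email verified: no → false
  placed via mobile app: yes → true
  ship-to country ∈ {AU, DE, FR, UK}: US is not in the set → false
  first-time customer: yes → true
Combine:
[1.1] exactly-one(false, true) = true
[1.2.1.1] true AND false = false
[1.2.1] NOT false = true
[1.2.2] false OR true = true
[1.2] exactly-one(true, true) = false
[1] true AND false = false
[2] exactly-one(false, true, true) = false
[root] false AND false = false
Overall: false → rejected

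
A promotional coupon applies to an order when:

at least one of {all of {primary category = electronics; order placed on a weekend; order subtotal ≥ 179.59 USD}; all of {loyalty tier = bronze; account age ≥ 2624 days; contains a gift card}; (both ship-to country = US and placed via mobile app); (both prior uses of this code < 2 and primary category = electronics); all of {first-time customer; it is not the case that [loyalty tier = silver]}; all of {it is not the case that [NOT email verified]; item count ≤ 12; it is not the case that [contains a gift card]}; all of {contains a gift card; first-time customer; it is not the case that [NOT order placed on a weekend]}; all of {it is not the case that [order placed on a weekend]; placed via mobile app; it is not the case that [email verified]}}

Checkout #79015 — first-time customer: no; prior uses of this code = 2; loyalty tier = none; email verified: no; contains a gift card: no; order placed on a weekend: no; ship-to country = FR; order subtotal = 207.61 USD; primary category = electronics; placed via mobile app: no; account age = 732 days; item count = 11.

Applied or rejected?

Atomic conditions:
  primary category = electronics: electronics == electronics is true
  order placed on a weekend: no → false
  order subtotal ≥ 179.59 USD: 207.61 ≥ 179.59 is true
  loyalty tier = bronze: none == bronze is false
  account age ≥ 2624 days: 732 ≥ 2624 is false
  contains a gift card: no → false
  ship-to country = US: FR == US is false
  placed via mobile app: no → false
  prior uses of this code < 2: 2 < 2 is false
  first-time customer: no → false
  loyalty tier = silver: none == silver is false
  NOT email verified: no → true
  item count ≤ 12: 11 ≤ 12 is true
  NOT order placed on a weekend: no → true
  email verified: no → false
Combine:
[1] true AND false AND true = false
[2] false AND false AND false = false
[3] false AND false = false
[4] false AND true = false
[5.2] NOT false = true
[5] false AND true = false
[6.1] NOT true = false
[6.3] NOT false = true
[6] false AND true AND true = false
[7.3] NOT true = false
[7] false AND false AND false = false
[8.1] NOT false = true
[8.3] NOT false = true
[8] true AND false AND true = false
[root] false OR false OR false OR false OR false OR false OR false OR false = false
Overall: false → rejected

Rejected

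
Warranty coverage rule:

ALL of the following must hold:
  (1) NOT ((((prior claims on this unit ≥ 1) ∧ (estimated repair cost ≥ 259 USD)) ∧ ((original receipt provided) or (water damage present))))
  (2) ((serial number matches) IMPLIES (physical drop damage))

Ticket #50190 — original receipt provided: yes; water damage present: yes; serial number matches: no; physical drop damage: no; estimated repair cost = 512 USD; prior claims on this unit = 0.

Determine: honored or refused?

Honored

Atomic conditions:
  prior claims on this unit ≥ 1: 0 ≥ 1 is false
  estimated repair cost ≥ 259 USD: 512 ≥ 259 is true
  original receipt provided: yes → true
  water damage present: yes → true
  serial number matches: no → false
  physical drop damage: no → false
Combine:
[1.1.1] false AND true = false
[1.1.2] true OR true = true
[1.1] false AND true = false
[1] NOT false = true
[2] false → false (antecedent false ⇒ implication holds) = true
[root] true AND true = true
Overall: true → honored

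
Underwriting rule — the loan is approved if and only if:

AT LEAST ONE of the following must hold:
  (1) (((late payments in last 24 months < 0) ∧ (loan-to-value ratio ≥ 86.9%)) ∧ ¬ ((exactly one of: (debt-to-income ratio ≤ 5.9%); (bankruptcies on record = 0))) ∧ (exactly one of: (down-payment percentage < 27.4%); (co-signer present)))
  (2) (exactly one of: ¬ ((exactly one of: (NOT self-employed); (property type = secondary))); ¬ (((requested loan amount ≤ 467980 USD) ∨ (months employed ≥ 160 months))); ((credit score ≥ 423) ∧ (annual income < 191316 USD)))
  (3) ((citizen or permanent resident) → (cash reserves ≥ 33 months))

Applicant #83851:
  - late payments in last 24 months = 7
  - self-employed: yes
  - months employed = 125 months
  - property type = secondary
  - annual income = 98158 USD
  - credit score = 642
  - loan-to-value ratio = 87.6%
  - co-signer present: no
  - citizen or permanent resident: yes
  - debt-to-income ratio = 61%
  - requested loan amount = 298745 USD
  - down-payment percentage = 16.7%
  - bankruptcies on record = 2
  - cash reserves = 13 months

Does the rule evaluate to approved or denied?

Approved

Atomic conditions:
  late payments in last 24 months < 0: 7 < 0 is false
  loan-to-value ratio ≥ 86.9%: 87.6 ≥ 86.9 is true
  debt-to-income ratio ≤ 5.9%: 61 ≤ 5.9 is false
  bankruptcies on record = 0: 2 == 0 is false
  down-payment percentage < 27.4%: 16.7 < 27.4 is true
  co-signer present: no → false
  NOT self-employed: yes → false
  property type = secondary: secondary == secondary is true
  requested loan amount ≤ 467980 USD: 298745 ≤ 467980 is true
  months employed ≥ 160 months: 125 ≥ 160 is false
  credit score ≥ 423: 642 ≥ 423 is true
  annual income < 191316 USD: 98158 < 191316 is true
  citizen or permanent resident: yes → true
  cash reserves ≥ 33 months: 13 ≥ 33 is false
Combine:
[1.1] false AND true = false
[1.2.1] exactly-one(false, false) = false
[1.2] NOT false = true
[1.3] exactly-one(true, false) = true
[1] false AND true AND true = false
[2.1.1] exactly-one(false, true) = true
[2.1] NOT true = false
[2.2.1] true OR false = true
[2.2] NOT true = false
[2.3] true AND true = true
[2] exactly-one(false, false, true) = true
[3] true → false = false
[root] false OR true OR false = true
Overall: true → approved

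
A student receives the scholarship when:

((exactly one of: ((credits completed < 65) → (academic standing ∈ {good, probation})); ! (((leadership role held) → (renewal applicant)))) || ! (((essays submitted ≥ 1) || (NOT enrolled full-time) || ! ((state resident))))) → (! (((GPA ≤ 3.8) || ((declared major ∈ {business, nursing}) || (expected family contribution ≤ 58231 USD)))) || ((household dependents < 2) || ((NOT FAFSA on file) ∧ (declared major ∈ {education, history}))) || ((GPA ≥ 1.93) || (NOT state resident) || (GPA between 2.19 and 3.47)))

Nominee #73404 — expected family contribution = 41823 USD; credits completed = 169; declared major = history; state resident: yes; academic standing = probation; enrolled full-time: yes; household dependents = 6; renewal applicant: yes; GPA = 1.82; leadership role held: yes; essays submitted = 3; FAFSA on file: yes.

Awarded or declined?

Atomic conditions:
  credits completed < 65: 169 < 65 is false
  academic standing ∈ {good, probation}: probation is in the set → true
  leadership role held: yes → true
  renewal applicant: yes → true
  essays submitted ≥ 1: 3 ≥ 1 is true
  NOT enrolled full-time: yes → false
  state resident: yes → true
  GPA ≤ 3.8: 1.82 ≤ 3.8 is true
  declared major ∈ {business, nursing}: history is not in the set → false
  expected family contribution ≤ 58231 USD: 41823 ≤ 58231 is true
  household dependents < 2: 6 < 2 is false
  NOT FAFSA on file: yes → false
  declared major ∈ {education, history}: history is in the set → true
  GPA ≥ 1.93: 1.82 ≥ 1.93 is false
  NOT state resident: yes → false
  GPA between 2.19 and 3.47: 1.82 in [2.19, 3.47] is false
Combine:
[1.1.1] false → true (antecedent false ⇒ implication holds) = true
[1.1.2.1] true → true = true
[1.1.2] NOT true = false
[1.1] exactly-one(true, false) = true
[1.2.1.3] NOT true = false
[1.2.1] true OR false OR false = true
[1.2] NOT true = false
[1] true OR false = true
[2.1.1.2] false OR true = true
[2.1.1] true OR true = true
[2.1] NOT true = false
[2.2.2] false AND true = false
[2.2] false OR false = false
[2.3] false OR false OR false = false
[2] false OR false OR false = false
[root] true → false = false
Overall: false → declined

Declined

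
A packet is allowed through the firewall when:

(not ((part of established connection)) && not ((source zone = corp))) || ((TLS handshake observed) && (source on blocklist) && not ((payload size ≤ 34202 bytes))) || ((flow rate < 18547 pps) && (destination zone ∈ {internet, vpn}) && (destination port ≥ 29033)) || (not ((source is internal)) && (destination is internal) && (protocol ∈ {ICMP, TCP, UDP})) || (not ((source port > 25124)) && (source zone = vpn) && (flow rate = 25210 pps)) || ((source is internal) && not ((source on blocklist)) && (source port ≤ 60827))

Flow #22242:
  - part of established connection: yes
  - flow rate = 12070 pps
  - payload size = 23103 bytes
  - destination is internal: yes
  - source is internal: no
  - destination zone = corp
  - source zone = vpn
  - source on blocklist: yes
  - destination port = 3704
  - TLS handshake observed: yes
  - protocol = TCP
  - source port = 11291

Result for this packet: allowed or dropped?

Allowed

Atomic conditions:
  part of established connection: yes → true
  source zone = corp: vpn == corp is false
  TLS handshake observed: yes → true
  source on blocklist: yes → true
  payload size ≤ 34202 bytes: 23103 ≤ 34202 is true
  flow rate < 18547 pps: 12070 < 18547 is true
  destination zone ∈ {internet, vpn}: corp is not in the set → false
  destination port ≥ 29033: 3704 ≥ 29033 is false
  source is internal: no → false
  destination is internal: yes → true
  protocol ∈ {ICMP, TCP, UDP}: TCP is in the set → true
  source port > 25124: 11291 > 25124 is false
  source zone = vpn: vpn == vpn is true
  flow rate = 25210 pps: 12070 == 25210 is false
  source port ≤ 60827: 11291 ≤ 60827 is true
Combine:
[1.1] NOT true = false
[1.2] NOT false = true
[1] false AND true = false
[2.3] NOT true = false
[2] true AND true AND false = false
[3] true AND false AND false = false
[4.1] NOT false = true
[4] true AND true AND true = true
[5.1] NOT false = true
[5] true AND true AND false = false
[6.2] NOT true = false
[6] false AND false AND true = false
[root] false OR false OR false OR true OR false OR false = true
Overall: true → allowed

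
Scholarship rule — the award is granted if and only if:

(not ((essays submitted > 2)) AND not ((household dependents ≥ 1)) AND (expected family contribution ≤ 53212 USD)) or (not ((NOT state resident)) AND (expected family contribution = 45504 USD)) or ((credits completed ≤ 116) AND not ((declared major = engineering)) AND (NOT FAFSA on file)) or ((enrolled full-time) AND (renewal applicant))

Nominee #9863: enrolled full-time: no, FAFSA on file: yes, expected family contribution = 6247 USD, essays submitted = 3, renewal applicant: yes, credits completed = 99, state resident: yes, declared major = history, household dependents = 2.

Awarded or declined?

Atomic conditions:
  essays submitted > 2: 3 > 2 is true
  household dependents ≥ 1: 2 ≥ 1 is true
  expected family contribution ≤ 53212 USD: 6247 ≤ 53212 is true
  NOT state resident: yes → false
  expected family contribution = 45504 USD: 6247 == 45504 is false
  credits completed ≤ 116: 99 ≤ 116 is true
  declared major = engineering: history == engineering is false
  NOT FAFSA on file: yes → false
  enrolled full-time: no → false
  renewal applicant: yes → true
Combine:
[1.1] NOT true = false
[1.2] NOT true = false
[1] false AND false AND true = false
[2.1] NOT false = true
[2] true AND false = false
[3.2] NOT false = true
[3] true AND true AND false = false
[4] false AND true = false
[root] false OR false OR false OR false = false
Overall: false → declined

Declined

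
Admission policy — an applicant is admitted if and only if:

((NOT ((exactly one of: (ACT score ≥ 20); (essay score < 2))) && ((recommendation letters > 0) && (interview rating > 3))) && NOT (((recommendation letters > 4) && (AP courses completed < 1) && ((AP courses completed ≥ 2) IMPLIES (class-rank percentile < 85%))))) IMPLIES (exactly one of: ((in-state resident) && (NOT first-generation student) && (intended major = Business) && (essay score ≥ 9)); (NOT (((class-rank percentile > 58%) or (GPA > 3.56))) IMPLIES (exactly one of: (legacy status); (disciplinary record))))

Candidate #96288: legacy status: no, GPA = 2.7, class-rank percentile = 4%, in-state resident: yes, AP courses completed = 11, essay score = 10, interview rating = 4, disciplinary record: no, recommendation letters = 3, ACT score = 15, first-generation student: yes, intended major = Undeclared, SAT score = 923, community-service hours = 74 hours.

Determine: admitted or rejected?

Atomic conditions:
  ACT score ≥ 20: 15 ≥ 20 is false
  essay score < 2: 10 < 2 is false
  recommendation letters > 0: 3 > 0 is true
  interview rating > 3: 4 > 3 is true
  recommendation letters > 4: 3 > 4 is false
  AP courses completed < 1: 11 < 1 is false
  AP courses completed ≥ 2: 11 ≥ 2 is true
  class-rank percentile < 85%: 4 < 85 is true
  in-state resident: yes → true
  NOT first-generation student: yes → false
  intended major = Business: Undeclared == Business is false
  essay score ≥ 9: 10 ≥ 9 is true
  class-rank percentile > 58%: 4 > 58 is false
  GPA > 3.56: 2.7 > 3.56 is false
  legacy status: no → false
  disciplinary record: no → false
Combine:
[1.1.1.1] exactly-one(false, false) = false
[1.1.1] NOT false = true
[1.1.2] true AND true = true
[1.1] true AND true = true
[1.2.1.3] true → true = true
[1.2.1] false AND false AND true = false
[1.2] NOT false = true
[1] true AND true = true
[2.1] true AND false AND false AND true = false
[2.2.1.1] false OR false = false
[2.2.1] NOT false = true
[2.2.2] exactly-one(false, false) = false
[2.2] true → false = false
[2] exactly-one(false, false) = false
[root] true → false = false
Overall: false → rejected

Rejected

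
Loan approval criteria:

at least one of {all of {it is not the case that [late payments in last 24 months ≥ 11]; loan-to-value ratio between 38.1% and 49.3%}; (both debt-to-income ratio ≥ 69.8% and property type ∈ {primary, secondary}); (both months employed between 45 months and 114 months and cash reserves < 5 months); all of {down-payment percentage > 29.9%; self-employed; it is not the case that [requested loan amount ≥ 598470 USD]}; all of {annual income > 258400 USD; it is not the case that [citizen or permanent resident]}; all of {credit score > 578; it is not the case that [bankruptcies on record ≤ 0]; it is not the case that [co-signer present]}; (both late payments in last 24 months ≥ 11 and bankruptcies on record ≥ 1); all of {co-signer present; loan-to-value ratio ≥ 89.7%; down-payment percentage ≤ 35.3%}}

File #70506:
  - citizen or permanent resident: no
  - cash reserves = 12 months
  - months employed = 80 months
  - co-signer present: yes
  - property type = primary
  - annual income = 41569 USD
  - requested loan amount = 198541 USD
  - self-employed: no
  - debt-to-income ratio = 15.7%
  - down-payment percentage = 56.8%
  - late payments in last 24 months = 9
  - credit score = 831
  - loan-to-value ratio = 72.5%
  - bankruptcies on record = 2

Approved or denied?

Denied

Atomic conditions:
  late payments in last 24 months ≥ 11: 9 ≥ 11 is false
  loan-to-value ratio between 38.1% and 49.3%: 72.5 in [38.1, 49.3] is false
  debt-to-income ratio ≥ 69.8%: 15.7 ≥ 69.8 is false
  property type ∈ {primary, secondary}: primary is in the set → true
  months employed between 45 months and 114 months: 80 in [45, 114] is true
  cash reserves < 5 months: 12 < 5 is false
  down-payment percentage > 29.9%: 56.8 > 29.9 is true
  self-employed: no → false
  requested loan amount ≥ 598470 USD: 198541 ≥ 598470 is false
  annual income > 258400 USD: 41569 > 258400 is false
  citizen or permanent resident: no → false
  credit score > 578: 831 > 578 is true
  bankruptcies on record ≤ 0: 2 ≤ 0 is false
  co-signer present: yes → true
  bankruptcies on record ≥ 1: 2 ≥ 1 is true
  loan-to-value ratio ≥ 89.7%: 72.5 ≥ 89.7 is false
  down-payment percentage ≤ 35.3%: 56.8 ≤ 35.3 is false
Combine:
[1.1] NOT false = true
[1] true AND false = false
[2] false AND true = false
[3] true AND false = false
[4.3] NOT false = true
[4] true AND false AND true = false
[5.2] NOT false = true
[5] false AND true = false
[6.2] NOT false = true
[6.3] NOT true = false
[6] true AND true AND false = false
[7] false AND true = false
[8] true AND false AND false = false
[root] false OR false OR false OR false OR false OR false OR false OR false = false
Overall: false → denied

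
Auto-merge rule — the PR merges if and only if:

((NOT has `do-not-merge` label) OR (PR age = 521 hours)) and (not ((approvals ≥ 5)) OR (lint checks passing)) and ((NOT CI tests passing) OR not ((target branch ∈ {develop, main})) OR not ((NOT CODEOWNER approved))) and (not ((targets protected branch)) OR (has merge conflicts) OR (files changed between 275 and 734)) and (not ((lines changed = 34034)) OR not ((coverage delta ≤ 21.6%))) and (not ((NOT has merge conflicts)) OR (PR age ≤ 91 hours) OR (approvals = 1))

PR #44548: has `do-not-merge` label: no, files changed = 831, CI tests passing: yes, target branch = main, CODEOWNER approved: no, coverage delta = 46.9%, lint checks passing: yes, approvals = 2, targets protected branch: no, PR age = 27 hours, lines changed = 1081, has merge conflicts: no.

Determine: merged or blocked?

Atomic conditions:
  NOT has `do-not-merge` label: no → true
  PR age = 521 hours: 27 == 521 is false
  approvals ≥ 5: 2 ≥ 5 is false
  lint checks passing: yes → true
  NOT CI tests passing: yes → false
  target branch ∈ {develop, main}: main is in the set → true
  NOT CODEOWNER approved: no → true
  targets protected branch: no → false
  has merge conflicts: no → false
  files changed between 275 and 734: 831 in [275, 734] is false
  lines changed = 34034: 1081 == 34034 is false
  coverage delta ≤ 21.6%: 46.9 ≤ 21.6 is false
  NOT has merge conflicts: no → true
  PR age ≤ 91 hours: 27 ≤ 91 is true
  approvals = 1: 2 == 1 is false
Combine:
[1] true OR false = true
[2.1] NOT false = true
[2] true OR true = true
[3.2] NOT true = false
[3.3] NOT true = false
[3] false OR false OR false = false
[4.1] NOT false = true
[4] true OR false OR false = true
[5.1] NOT false = true
[5.2] NOT false = true
[5] true OR true = true
[6.1] NOT true = false
[6] false OR true OR false = true
[root] true AND true AND false AND true AND true AND true = false
Overall: false → blocked

Blocked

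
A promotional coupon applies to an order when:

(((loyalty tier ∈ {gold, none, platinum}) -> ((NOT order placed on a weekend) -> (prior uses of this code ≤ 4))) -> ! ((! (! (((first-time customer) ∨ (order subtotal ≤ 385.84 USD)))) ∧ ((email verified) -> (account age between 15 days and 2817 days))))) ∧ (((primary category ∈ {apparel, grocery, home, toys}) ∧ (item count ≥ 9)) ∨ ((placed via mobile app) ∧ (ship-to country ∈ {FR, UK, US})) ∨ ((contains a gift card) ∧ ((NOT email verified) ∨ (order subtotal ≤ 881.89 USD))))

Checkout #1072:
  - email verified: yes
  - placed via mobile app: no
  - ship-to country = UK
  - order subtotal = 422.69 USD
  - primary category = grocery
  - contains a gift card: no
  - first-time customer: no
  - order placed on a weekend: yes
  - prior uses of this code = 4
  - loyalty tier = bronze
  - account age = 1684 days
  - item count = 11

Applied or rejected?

Atomic conditions:
  loyalty tier ∈ {gold, none, platinum}: bronze is not in the set → false
  NOT order placed on a weekend: yes → false
  prior uses of this code ≤ 4: 4 ≤ 4 is true
  first-time customer: no → false
  order subtotal ≤ 385.84 USD: 422.69 ≤ 385.84 is false
  email verified: yes → true
  account age between 15 days and 2817 days: 1684 in [15, 2817] is true
  primary category ∈ {apparel, grocery, home, toys}: grocery is in the set → true
  item count ≥ 9: 11 ≥ 9 is true
  placed via mobile app: no → false
  ship-to country ∈ {FR, UK, US}: UK is in the set → true
  contains a gift card: no → false
  NOT email verified: yes → false
  order subtotal ≤ 881.89 USD: 422.69 ≤ 881.89 is true
Combine:
[1.1.2] false → true (antecedent false ⇒ implication holds) = true
[1.1] false → true (antecedent false ⇒ implication holds) = true
[1.2.1.1.1.1] false OR false = false
[1.2.1.1.1] NOT false = true
[1.2.1.1] NOT true = false
[1.2.1.2] true → true = true
[1.2.1] false AND true = false
[1.2] NOT false = true
[1] true → true = true
[2.1] true AND true = true
[2.2] false AND true = false
[2.3.2] false OR true = true
[2.3] false AND true = false
[2] true OR false OR false = true
[root] true AND true = true
Overall: true → applied

Applied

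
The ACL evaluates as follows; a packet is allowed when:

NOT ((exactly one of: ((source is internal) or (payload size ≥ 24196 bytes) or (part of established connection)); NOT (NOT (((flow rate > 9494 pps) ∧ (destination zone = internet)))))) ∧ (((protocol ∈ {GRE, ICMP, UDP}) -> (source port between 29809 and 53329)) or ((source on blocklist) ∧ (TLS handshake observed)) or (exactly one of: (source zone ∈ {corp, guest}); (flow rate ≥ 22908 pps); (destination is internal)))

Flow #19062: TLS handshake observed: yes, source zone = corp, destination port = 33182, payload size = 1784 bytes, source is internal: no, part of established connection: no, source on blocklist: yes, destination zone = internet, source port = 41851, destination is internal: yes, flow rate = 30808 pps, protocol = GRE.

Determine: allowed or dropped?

Atomic conditions:
  source is internal: no → false
  payload size ≥ 24196 bytes: 1784 ≥ 24196 is false
  part of established connection: no → false
  flow rate > 9494 pps: 30808 > 9494 is true
  destination zone = internet: internet == internet is true
  protocol ∈ {GRE, ICMP, UDP}: GRE is in the set → true
  source port between 29809 and 53329: 41851 in [29809, 53329] is true
  source on blocklist: yes → true
  TLS handshake observed: yes → true
  source zone ∈ {corp, guest}: corp is in the set → true
  flow rate ≥ 22908 pps: 30808 ≥ 22908 is true
  destination is internal: yes → true
Combine:
[1.1.1] false OR false OR false = false
[1.1.2.1.1] true AND true = true
[1.1.2.1] NOT true = false
[1.1.2] NOT false = true
[1.1] exactly-one(false, true) = true
[1] NOT true = false
[2.1] true → true = true
[2.2] true AND true = true
[2.3] exactly-one(true, true, true) = false
[2] true OR true OR false = true
[root] false AND true = false
Overall: false → dropped

Dropped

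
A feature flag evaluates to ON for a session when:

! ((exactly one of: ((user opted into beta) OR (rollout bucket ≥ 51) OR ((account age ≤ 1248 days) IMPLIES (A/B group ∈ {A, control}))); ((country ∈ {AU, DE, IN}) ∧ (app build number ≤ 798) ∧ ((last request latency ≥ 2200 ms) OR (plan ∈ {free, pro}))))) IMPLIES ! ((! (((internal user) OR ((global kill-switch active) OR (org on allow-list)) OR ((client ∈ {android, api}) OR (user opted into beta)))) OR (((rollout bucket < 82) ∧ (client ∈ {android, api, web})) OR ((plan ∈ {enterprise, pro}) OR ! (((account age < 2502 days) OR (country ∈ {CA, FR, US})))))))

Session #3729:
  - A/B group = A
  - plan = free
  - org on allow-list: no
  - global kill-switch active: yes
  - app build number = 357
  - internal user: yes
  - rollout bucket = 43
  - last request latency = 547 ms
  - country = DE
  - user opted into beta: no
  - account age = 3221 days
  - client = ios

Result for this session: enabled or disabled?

Atomic conditions:
  user opted into beta: no → false
  rollout bucket ≥ 51: 43 ≥ 51 is false
  account age ≤ 1248 days: 3221 ≤ 1248 is false
  A/B group ∈ {A, control}: A is in the set → true
  country ∈ {AU, DE, IN}: DE is in the set → true
  app build number ≤ 798: 357 ≤ 798 is true
  last request latency ≥ 2200 ms: 547 ≥ 2200 is false
  plan ∈ {free, pro}: free is in the set → true
  internal user: yes → true
  global kill-switch active: yes → true
  org on allow-list: no → false
  client ∈ {android, api}: ios is not in the set → false
  rollout bucket < 82: 43 < 82 is true
  client ∈ {android, api, web}: ios is not in the set → false
  plan ∈ {enterprise, pro}: free is not in the set → false
  account age < 2502 days: 3221 < 2502 is false
  country ∈ {CA, FR, US}: DE is not in the set → false
Combine:
[1.1.1.3] false → true (antecedent false ⇒ implication holds) = true
[1.1.1] false OR false OR true = true
[1.1.2.3] false OR true = true
[1.1.2] true AND true AND true = true
[1.1] exactly-one(true, true) = false
[1] NOT false = true
[2.1.1.1.2] true OR false = true
[2.1.1.1.3] false OR false = false
[2.1.1.1] true OR true OR false = true
[2.1.1] NOT true = false
[2.1.2.1] true AND false = false
[2.1.2.2.2.1] false OR false = false
[2.1.2.2.2] NOT false = true
[2.1.2.2] false OR true = true
[2.1.2] false OR true = true
[2.1] false OR true = true
[2] NOT true = false
[root] true → false = false
Overall: false → disabled

Disabled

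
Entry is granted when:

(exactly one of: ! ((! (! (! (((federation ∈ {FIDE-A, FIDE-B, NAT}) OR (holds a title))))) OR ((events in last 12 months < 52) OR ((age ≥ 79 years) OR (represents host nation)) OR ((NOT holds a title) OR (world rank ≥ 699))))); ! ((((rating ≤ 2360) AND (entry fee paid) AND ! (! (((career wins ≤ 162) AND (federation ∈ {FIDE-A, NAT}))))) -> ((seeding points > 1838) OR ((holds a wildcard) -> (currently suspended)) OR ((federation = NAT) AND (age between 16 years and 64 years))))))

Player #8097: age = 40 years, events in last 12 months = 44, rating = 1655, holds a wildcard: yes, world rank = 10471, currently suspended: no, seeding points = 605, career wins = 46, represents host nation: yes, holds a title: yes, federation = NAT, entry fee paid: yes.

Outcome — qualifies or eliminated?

Atomic conditions:
  federation ∈ {FIDE-A, FIDE-B, NAT}: NAT is in the set → true
  holds a title: yes → true
  events in last 12 months < 52: 44 < 52 is true
  age ≥ 79 years: 40 ≥ 79 is false
  represents host nation: yes → true
  NOT holds a title: yes → false
  world rank ≥ 699: 10471 ≥ 699 is true
  rating ≤ 2360: 1655 ≤ 2360 is true
  entry fee paid: yes → true
  career wins ≤ 162: 46 ≤ 162 is true
  federation ∈ {FIDE-A, NAT}: NAT is in the set → true
  seeding points > 1838: 605 > 1838 is false
  holds a wildcard: yes → true
  currently suspended: no → false
  federation = NAT: NAT == NAT is true
  age between 16 years and 64 years: 40 in [16, 64] is true
Combine:
[1.1.1.1.1.1] true OR true = true
[1.1.1.1.1] NOT true = false
[1.1.1.1] NOT false = true
[1.1.1] NOT true = false
[1.1.2.2] false OR true = true
[1.1.2.3] false OR true = true
[1.1.2] true OR true OR true = true
[1.1] false OR true = true
[1] NOT true = false
[2.1.1.3.1.1] true AND true = true
[2.1.1.3.1] NOT true = false
[2.1.1.3] NOT false = true
[2.1.1] true AND true AND true = true
[2.1.2.2] true → false = false
[2.1.2.3] true AND true = true
[2.1.2] false OR false OR true = true
[2.1] true → true = true
[2] NOT true = false
[root] exactly-one(false, false) = false
Overall: false → eliminated

Eliminated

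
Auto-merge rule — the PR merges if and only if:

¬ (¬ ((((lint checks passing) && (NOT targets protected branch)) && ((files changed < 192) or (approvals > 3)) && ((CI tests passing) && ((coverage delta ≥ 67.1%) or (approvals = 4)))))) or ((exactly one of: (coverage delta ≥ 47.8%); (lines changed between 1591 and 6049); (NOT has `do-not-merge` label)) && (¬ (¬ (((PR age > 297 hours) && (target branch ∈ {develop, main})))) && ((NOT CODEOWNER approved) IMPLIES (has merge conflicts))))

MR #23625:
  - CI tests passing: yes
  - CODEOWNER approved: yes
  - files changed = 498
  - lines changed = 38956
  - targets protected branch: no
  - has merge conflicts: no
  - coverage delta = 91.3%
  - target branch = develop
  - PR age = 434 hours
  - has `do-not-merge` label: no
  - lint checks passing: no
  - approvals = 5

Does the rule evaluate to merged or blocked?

Atomic conditions:
  lint checks passing: no → false
  NOT targets protected branch: no → true
  files changed < 192: 498 < 192 is false
  approvals > 3: 5 > 3 is true
  CI tests passing: yes → true
  coverage delta ≥ 67.1%: 91.3 ≥ 67.1 is true
  approvals = 4: 5 == 4 is false
  coverage delta ≥ 47.8%: 91.3 ≥ 47.8 is true
  lines changed between 1591 and 6049: 38956 in [1591, 6049] is false
  NOT has `do-not-merge` label: no → true
  PR age > 297 hours: 434 > 297 is true
  target branch ∈ {develop, main}: develop is in the set → true
  NOT CODEOWNER approved: yes → false
  has merge conflicts: no → false
Combine:
[1.1.1.1] false AND true = false
[1.1.1.2] false OR true = true
[1.1.1.3.2] true OR false = true
[1.1.1.3] true AND true = true
[1.1.1] false AND true AND true = false
[1.1] NOT false = true
[1] NOT true = false
[2.1] exactly-one(true, false, true) = false
[2.2.1.1.1] true AND true = true
[2.2.1.1] NOT true = false
[2.2.1] NOT false = true
[2.2.2] false → false (antecedent false ⇒ implication holds) = true
[2.2] true AND true = true
[2] false AND true = false
[root] false OR false = false
Overall: false → blocked

Blocked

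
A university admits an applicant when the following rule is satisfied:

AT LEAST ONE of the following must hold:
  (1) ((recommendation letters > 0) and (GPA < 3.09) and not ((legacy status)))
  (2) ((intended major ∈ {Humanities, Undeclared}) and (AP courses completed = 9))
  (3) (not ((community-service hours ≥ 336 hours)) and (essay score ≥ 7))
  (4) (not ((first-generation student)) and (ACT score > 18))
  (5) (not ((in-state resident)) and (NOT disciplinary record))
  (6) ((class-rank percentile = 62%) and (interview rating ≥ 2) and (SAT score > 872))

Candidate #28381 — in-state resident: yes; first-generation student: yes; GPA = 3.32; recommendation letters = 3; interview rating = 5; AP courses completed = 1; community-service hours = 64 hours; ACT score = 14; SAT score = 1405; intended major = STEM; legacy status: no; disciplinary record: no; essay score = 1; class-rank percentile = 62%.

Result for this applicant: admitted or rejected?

Atomic conditions:
  recommendation letters > 0: 3 > 0 is true
  GPA < 3.09: 3.32 < 3.09 is false
  legacy status: no → false
  intended major ∈ {Humanities, Undeclared}: STEM is not in the set → false
  AP courses completed = 9: 1 == 9 is false
  community-service hours ≥ 336 hours: 64 ≥ 336 is false
  essay score ≥ 7: 1 ≥ 7 is false
  first-generation student: yes → true
  ACT score > 18: 14 > 18 is false
  in-state resident: yes → true
  NOT disciplinary record: no → true
  class-rank percentile = 62%: 62 == 62 is true
  interview rating ≥ 2: 5 ≥ 2 is true
  SAT score > 872: 1405 > 872 is true
Combine:
[1.3] NOT false = true
[1] true AND false AND true = false
[2] false AND false = false
[3.1] NOT false = true
[3] true AND false = false
[4.1] NOT true = false
[4] false AND false = false
[5.1] NOT true = false
[5] false AND true = false
[6] true AND true AND true = true
[root] false OR false OR false OR false OR false OR true = true
Overall: true → admitted

Admitted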